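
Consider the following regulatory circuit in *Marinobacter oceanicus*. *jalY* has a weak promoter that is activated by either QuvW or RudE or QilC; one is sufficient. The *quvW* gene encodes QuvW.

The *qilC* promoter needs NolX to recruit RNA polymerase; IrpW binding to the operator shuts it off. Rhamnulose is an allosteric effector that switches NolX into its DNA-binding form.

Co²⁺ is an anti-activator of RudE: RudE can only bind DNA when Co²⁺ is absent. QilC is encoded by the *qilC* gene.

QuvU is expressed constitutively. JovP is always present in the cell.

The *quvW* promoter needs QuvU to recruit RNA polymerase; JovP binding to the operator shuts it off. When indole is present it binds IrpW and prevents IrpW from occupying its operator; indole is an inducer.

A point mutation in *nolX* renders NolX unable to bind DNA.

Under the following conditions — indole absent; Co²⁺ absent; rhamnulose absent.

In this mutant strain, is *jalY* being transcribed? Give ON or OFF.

ON

JovP is produced constitutively and is active.
QuvU is produced constitutively and is active.
With repressor JovP bound, *quvW* is not transcribed.
So QuvW is not produced.
Co²⁺ is absent, so RudE is active.
Indole is absent, so IrpW is active.
NolX is non-functional in this strain, so it has no effect.
With repressor IrpW bound, *qilC* is not transcribed.
So QilC is not produced.
Activator RudE is present, so *jalY* is transcribed.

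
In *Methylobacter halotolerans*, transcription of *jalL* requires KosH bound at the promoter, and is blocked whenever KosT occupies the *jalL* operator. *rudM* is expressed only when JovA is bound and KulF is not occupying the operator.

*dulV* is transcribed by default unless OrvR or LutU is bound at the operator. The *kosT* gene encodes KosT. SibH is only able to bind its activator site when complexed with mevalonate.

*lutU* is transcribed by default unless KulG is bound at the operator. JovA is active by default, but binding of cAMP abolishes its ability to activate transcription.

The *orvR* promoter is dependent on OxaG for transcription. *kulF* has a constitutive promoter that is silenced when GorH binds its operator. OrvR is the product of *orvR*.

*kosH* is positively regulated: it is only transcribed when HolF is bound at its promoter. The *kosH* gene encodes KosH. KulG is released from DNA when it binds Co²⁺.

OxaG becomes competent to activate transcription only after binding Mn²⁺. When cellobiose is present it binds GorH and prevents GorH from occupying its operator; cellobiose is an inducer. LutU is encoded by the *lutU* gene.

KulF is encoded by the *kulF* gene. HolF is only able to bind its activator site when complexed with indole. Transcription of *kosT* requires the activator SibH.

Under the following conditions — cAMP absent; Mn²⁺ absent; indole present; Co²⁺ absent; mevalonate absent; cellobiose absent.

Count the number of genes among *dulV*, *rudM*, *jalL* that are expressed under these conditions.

Mn²⁺ is absent, so OxaG is inactive.
Required activator OxaG is absent, so *orvR* is not transcribed.
So OrvR is not produced.
Co²⁺ is absent, so KulG is active.
With repressor KulG bound, *lutU* is not transcribed.
So LutU is not produced.
With no repressor bound, *dulV* is transcribed.
→ *dulV* is ON.
Cellobiose is absent, so GorH is active.
With repressor GorH bound, *kulF* is not transcribed.
So KulF is not produced.
cAMP is absent, so JovA is active.
No repressor is bound and JovA is active, so *rudM* is transcribed.
→ *rudM* is ON.
Indole is present, so HolF is active.
No repressor is bound and HolF is active, so *kosH* is transcribed.
So KosH is produced and active.
Mevalonate is absent, so SibH is inactive.
Required activator SibH is absent, so *kosT* is not transcribed.
So KosT is not produced.
No repressor is bound and KosH is active, so *jalL* is transcribed.
→ *jalL* is ON.
3 of the 3 genes are transcribed.

3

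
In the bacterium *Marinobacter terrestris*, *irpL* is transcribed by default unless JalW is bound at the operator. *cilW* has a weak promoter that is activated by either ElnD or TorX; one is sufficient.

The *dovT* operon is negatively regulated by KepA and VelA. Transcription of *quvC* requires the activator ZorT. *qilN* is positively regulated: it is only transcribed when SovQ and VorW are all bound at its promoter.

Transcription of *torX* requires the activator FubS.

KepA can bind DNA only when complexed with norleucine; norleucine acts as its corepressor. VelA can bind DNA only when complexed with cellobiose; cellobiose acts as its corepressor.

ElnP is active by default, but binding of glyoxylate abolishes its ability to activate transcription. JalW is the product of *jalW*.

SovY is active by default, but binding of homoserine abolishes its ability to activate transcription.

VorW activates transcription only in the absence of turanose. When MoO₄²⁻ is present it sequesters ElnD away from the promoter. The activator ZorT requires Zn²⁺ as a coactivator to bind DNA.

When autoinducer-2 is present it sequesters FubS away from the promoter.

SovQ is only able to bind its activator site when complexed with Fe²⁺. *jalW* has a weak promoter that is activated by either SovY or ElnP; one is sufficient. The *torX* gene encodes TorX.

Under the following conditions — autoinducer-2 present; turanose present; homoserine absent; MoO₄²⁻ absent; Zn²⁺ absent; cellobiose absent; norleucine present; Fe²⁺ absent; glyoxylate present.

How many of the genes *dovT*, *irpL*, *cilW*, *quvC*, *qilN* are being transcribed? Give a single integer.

1

Norleucine is present, so KepA is active.
Cellobiose is absent, so VelA is inactive.
With repressor KepA bound, *dovT* is not transcribed.
→ *dovT* is OFF.
Homoserine is absent, so SovY is active.
Glyoxylate is present, so ElnP is inactive.
Activator SovY is present, so *jalW* is transcribed.
So JalW is produced and active.
With repressor JalW bound, *irpL* is not transcribed.
→ *irpL* is OFF.
MoO₄²⁻ is absent, so ElnD is active.
Autoinducer-2 is present, so FubS is inactive.
Required activator FubS is absent, so *torX* is not transcribed.
So TorX is not produced.
Activator ElnD is present, so *cilW* is transcribed.
→ *cilW* is ON.
Zn²⁺ is absent, so ZorT is inactive.
Required activator ZorT is absent, so *quvC* is not transcribed.
→ *quvC* is OFF.
Fe²⁺ is absent, so SovQ is inactive.
Turanose is present, so VorW is inactive.
Required activator SovQ is absent, so *qilN* is not transcribed.
→ *qilN* is OFF.
1 of the 5 genes is transcribed.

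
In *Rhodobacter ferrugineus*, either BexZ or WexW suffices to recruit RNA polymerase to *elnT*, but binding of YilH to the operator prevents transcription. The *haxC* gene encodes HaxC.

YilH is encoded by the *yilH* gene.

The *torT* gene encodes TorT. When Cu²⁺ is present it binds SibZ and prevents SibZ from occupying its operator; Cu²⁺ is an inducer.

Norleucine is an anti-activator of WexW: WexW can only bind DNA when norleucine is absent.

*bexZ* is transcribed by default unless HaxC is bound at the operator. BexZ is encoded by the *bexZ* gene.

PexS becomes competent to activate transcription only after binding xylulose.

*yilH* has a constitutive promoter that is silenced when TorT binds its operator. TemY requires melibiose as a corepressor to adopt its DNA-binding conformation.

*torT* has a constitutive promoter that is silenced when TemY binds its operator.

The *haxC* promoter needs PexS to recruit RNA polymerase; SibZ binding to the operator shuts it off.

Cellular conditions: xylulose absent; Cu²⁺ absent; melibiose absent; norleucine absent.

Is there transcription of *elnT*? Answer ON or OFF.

ON

Melibiose is absent, so TemY is inactive.
With no repressor bound, *torT* is transcribed.
So TorT is produced and active.
With repressor TorT bound, *yilH* is not transcribed.
So YilH is not produced.
Cu²⁺ is absent, so SibZ is active.
Xylulose is absent, so PexS is inactive.
With repressor SibZ bound, *haxC* is not transcribed.
So HaxC is not produced.
With no repressor bound, *bexZ* is transcribed.
So BexZ is produced and active.
Norleucine is absent, so WexW is active.
Activator BexZ is present, so *elnT* is transcribed.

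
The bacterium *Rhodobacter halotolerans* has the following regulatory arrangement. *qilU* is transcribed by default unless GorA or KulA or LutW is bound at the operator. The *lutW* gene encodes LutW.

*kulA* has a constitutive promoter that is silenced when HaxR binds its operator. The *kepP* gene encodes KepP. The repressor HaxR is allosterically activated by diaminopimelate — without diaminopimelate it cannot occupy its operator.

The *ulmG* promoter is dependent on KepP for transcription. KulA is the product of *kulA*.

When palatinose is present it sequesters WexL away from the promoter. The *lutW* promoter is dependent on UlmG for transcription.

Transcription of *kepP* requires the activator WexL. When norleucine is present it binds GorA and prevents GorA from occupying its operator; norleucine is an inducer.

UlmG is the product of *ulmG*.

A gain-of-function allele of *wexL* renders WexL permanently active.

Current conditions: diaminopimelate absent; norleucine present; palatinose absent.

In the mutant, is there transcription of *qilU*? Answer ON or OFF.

OFF

Norleucine is present, so GorA is inactive.
Diaminopimelate is absent, so HaxR is inactive.
With no repressor bound, *kulA* is transcribed.
So KulA is produced and active.
WexL is constitutively active in this strain.
No repressor is bound and WexL is active, so *kepP* is transcribed.
So KepP is produced and active.
No repressor is bound and KepP is active, so *ulmG* is transcribed.
So UlmG is produced and active.
No repressor is bound and UlmG is active, so *lutW* is transcribed.
So LutW is produced and active.
With repressor KulA bound, *qilU* is not transcribed.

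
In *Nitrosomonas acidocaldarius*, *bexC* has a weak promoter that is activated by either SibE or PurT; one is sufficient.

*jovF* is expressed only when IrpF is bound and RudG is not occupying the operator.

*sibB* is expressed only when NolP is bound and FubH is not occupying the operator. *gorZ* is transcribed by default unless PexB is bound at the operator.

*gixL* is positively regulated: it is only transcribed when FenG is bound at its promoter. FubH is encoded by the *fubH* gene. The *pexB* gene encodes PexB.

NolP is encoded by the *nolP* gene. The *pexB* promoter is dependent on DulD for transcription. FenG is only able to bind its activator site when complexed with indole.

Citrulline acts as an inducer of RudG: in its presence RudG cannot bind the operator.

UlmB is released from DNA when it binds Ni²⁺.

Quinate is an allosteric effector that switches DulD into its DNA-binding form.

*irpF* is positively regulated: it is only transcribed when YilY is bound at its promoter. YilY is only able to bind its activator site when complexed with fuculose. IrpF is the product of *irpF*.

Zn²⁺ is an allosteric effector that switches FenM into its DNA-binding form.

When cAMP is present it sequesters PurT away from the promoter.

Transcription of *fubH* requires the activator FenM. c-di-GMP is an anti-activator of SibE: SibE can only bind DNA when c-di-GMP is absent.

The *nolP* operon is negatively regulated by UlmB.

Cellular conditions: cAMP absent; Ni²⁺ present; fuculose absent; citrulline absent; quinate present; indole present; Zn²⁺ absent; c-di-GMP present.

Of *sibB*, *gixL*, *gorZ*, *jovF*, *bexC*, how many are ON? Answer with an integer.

3

Zn²⁺ is absent, so FenM is inactive.
Required activator FenM is absent, so *fubH* is not transcribed.
So FubH is not produced.
Ni²⁺ is present, so UlmB is inactive.
With no repressor bound, *nolP* is transcribed.
So NolP is produced and active.
No repressor is bound and NolP is active, so *sibB* is transcribed.
→ *sibB* is ON.
Indole is present, so FenG is active.
No repressor is bound and FenG is active, so *gixL* is transcribed.
→ *gixL* is ON.
Quinate is present, so DulD is active.
No repressor is bound and DulD is active, so *pexB* is transcribed.
So PexB is produced and active.
With repressor PexB bound, *gorZ* is not transcribed.
→ *gorZ* is OFF.
Citrulline is absent, so RudG is active.
Fuculose is absent, so YilY is inactive.
Required activator YilY is absent, so *irpF* is not transcribed.
So IrpF is not produced.
With repressor RudG bound, *jovF* is not transcribed.
→ *jovF* is OFF.
c-di-GMP is present, so SibE is inactive.
cAMP is absent, so PurT is active.
Activator PurT is present, so *bexC* is transcribed.
→ *bexC* is ON.
3 of the 5 genes are transcribed.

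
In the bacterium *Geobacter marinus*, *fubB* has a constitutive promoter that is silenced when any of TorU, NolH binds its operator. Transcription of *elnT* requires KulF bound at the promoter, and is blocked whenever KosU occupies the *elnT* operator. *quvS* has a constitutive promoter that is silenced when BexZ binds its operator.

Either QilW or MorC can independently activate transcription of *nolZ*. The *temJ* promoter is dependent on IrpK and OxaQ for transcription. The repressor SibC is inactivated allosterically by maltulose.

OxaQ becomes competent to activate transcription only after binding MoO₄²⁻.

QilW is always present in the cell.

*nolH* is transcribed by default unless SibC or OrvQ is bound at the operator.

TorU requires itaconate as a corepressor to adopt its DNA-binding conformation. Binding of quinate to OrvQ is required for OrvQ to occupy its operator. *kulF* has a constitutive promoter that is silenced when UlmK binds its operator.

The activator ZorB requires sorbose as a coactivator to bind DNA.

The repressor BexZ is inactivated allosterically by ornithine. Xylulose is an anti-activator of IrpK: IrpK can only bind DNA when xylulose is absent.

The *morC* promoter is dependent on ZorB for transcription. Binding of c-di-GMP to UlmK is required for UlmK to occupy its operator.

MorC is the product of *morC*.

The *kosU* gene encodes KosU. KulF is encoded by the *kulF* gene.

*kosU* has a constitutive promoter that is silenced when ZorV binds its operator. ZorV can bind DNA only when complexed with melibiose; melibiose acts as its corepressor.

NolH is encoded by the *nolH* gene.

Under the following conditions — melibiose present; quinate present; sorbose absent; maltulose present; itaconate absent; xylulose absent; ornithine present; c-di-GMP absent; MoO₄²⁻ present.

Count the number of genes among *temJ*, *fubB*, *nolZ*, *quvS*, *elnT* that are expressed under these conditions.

Xylulose is absent, so IrpK is active.
MoO₄²⁻ is present, so OxaQ is active.
No repressor is bound and IrpK and OxaQ are active, so *temJ* is transcribed.
→ *temJ* is ON.
Itaconate is absent, so TorU is inactive.
Maltulose is present, so SibC is inactive.
Quinate is present, so OrvQ is active.
With repressor OrvQ bound, *nolH* is not transcribed.
So NolH is not produced.
With no repressor bound, *fubB* is transcribed.
→ *fubB* is ON.
QilW is produced constitutively and is active.
Sorbose is absent, so ZorB is inactive.
Required activator ZorB is absent, so *morC* is not transcribed.
So MorC is not produced.
Activator QilW is present, so *nolZ* is transcribed.
→ *nolZ* is ON.
Ornithine is present, so BexZ is inactive.
With no repressor bound, *quvS* is transcribed.
→ *quvS* is ON.
Melibiose is present, so ZorV is active.
With repressor ZorV bound, *kosU* is not transcribed.
So KosU is not produced.
c-di-GMP is absent, so UlmK is inactive.
With no repressor bound, *kulF* is transcribed.
So KulF is produced and active.
No repressor is bound and KulF is active, so *elnT* is transcribed.
→ *elnT* is ON.
5 of the 5 genes are transcribed.

5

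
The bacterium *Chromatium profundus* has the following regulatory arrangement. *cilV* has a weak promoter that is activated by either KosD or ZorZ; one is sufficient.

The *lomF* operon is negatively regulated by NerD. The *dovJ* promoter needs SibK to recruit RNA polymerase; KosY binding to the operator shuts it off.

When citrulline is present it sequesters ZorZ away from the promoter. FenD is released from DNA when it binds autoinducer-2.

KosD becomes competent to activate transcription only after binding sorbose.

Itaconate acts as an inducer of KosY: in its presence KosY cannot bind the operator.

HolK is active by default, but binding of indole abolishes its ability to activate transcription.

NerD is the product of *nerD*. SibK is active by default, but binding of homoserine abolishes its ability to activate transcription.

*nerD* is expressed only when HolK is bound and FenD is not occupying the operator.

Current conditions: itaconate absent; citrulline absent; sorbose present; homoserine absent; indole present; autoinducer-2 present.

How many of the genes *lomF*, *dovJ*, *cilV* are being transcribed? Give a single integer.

Autoinducer-2 is present, so FenD is inactive.
Indole is present, so HolK is inactive.
Required activator HolK is absent, so *nerD* is not transcribed.
So NerD is not produced.
With no repressor bound, *lomF* is transcribed.
→ *lomF* is ON.
Itaconate is absent, so KosY is active.
Homoserine is absent, so SibK is active.
With repressor KosY bound, *dovJ* is not transcribed.
→ *dovJ* is OFF.
Sorbose is present, so KosD is active.
Citrulline is absent, so ZorZ is active.
Activator KosD is present, so *cilV* is transcribed.
→ *cilV* is ON.
2 of the 3 genes are transcribed.

2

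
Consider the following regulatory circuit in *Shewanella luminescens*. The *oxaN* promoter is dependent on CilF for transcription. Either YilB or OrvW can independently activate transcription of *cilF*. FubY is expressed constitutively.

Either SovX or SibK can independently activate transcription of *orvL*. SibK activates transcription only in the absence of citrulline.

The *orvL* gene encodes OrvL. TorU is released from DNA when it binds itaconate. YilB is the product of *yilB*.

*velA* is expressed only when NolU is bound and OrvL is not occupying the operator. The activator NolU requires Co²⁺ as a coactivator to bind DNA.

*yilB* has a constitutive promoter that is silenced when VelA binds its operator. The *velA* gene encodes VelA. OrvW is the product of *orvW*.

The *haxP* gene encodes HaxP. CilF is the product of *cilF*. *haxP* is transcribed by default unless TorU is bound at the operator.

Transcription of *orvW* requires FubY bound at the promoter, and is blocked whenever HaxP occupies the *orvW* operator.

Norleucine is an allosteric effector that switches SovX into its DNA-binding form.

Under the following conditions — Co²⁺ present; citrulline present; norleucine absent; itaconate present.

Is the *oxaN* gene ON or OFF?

OFF

Norleucine is absent, so SovX is inactive.
Citrulline is present, so SibK is inactive.
No activator is available at the *orvL* promoter, so *orvL* is not transcribed.
So OrvL is not produced.
Co²⁺ is present, so NolU is active.
No repressor is bound and NolU is active, so *velA* is transcribed.
So VelA is produced and active.
With repressor VelA bound, *yilB* is not transcribed.
So YilB is not produced.
Itaconate is present, so TorU is inactive.
With no repressor bound, *haxP* is transcribed.
So HaxP is produced and active.
FubY is produced constitutively and is active.
With repressor HaxP bound, *orvW* is not transcribed.
So OrvW is not produced.
No activator is available at the *cilF* promoter, so *cilF* is not transcribed.
So CilF is not produced.
Required activator CilF is absent, so *oxaN* is not transcribed.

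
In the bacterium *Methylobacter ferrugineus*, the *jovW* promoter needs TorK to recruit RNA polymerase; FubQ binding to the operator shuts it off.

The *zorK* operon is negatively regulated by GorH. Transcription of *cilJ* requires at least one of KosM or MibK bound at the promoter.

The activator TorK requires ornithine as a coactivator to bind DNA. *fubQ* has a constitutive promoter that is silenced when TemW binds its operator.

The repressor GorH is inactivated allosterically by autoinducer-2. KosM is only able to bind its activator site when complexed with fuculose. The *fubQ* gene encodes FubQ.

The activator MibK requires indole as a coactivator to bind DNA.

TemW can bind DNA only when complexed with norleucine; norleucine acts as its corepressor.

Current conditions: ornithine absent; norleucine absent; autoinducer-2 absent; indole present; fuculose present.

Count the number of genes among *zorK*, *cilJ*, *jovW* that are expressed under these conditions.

Autoinducer-2 is absent, so GorH is active.
With repressor GorH bound, *zorK* is not transcribed.
→ *zorK* is OFF.
Fuculose is present, so KosM is active.
Indole is present, so MibK is active.
Activator KosM is present, so *cilJ* is transcribed.
→ *cilJ* is ON.
Ornithine is absent, so TorK is inactive.
Norleucine is absent, so TemW is inactive.
With no repressor bound, *fubQ* is transcribed.
So FubQ is produced and active.
With repressor FubQ bound, *jovW* is not transcribed.
→ *jovW* is OFF.
1 of the 3 genes is transcribed.

1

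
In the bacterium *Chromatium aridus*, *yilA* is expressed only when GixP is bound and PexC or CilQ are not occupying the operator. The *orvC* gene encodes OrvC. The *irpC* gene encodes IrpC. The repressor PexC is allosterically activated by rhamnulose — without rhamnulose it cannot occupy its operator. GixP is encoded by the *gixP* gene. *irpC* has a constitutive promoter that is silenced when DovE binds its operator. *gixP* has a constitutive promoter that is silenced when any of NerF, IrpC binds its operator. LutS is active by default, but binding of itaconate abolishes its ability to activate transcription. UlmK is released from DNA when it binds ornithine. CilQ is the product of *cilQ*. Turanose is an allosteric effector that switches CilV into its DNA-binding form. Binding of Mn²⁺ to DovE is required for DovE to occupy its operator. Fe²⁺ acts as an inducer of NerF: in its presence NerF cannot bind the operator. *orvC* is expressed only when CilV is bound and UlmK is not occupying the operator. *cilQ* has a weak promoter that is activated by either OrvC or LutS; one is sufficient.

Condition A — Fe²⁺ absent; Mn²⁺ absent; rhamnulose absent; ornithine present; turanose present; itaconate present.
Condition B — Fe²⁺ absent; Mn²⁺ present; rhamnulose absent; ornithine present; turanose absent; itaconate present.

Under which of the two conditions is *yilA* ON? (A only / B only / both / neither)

neither

Condition A:
Fe²⁺ is absent, so NerF is active.
Mn²⁺ is absent, so DovE is inactive.
With no repressor bound, *irpC* is transcribed.
So IrpC is produced and active.
With repressor NerF bound, *gixP* is not transcribed.
So GixP is not produced.
Rhamnulose is absent, so PexC is inactive.
Ornithine is present, so UlmK is inactive.
Turanose is present, so CilV is active.
No repressor is bound and CilV is active, so *orvC* is transcribed.
So OrvC is produced and active.
Itaconate is present, so LutS is inactive.
Activator OrvC is present, so *cilQ* is transcribed.
So CilQ is produced and active.
With repressor CilQ bound, *yilA* is not transcribed.
→ *yilA* is OFF in A.
Condition B:
Fe²⁺ is absent, so NerF is active.
Mn²⁺ is present, so DovE is active.
With repressor DovE bound, *irpC* is not transcribed.
So IrpC is not produced.
With repressor NerF bound, *gixP* is not transcribed.
So GixP is not produced.
Rhamnulose is absent, so PexC is inactive.
Ornithine is present, so UlmK is inactive.
Turanose is absent, so CilV is inactive.
Required activator CilV is absent, so *orvC* is not transcribed.
So OrvC is not produced.
Itaconate is present, so LutS is inactive.
No activator is available at the *cilQ* promoter, so *cilQ* is not transcribed.
So CilQ is not produced.
Required activator GixP is absent, so *yilA* is not transcribed.
→ *yilA* is OFF in B.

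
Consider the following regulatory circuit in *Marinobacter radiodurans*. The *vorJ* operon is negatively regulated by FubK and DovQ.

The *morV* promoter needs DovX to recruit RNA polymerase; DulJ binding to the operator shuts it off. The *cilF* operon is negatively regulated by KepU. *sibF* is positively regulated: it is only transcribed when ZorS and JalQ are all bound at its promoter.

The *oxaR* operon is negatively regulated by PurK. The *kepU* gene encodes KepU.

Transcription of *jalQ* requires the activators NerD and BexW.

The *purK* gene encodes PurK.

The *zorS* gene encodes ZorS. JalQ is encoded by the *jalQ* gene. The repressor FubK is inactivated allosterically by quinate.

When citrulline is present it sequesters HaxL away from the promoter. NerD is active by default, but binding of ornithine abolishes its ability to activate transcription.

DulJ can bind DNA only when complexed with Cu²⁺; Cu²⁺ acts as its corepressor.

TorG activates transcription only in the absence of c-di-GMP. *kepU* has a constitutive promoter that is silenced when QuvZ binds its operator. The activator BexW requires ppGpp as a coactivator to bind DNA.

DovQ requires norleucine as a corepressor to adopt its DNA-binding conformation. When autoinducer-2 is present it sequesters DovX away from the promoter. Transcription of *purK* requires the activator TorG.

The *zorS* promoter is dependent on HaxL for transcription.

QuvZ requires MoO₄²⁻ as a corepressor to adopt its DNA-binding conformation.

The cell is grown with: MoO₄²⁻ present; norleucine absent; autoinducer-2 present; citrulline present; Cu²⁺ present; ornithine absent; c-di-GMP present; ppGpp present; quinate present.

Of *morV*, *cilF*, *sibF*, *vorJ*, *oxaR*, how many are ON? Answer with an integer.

3

Cu²⁺ is present, so DulJ is active.
Autoinducer-2 is present, so DovX is inactive.
With repressor DulJ bound, *morV* is not transcribed.
→ *morV* is OFF.
MoO₄²⁻ is present, so QuvZ is active.
With repressor QuvZ bound, *kepU* is not transcribed.
So KepU is not produced.
With no repressor bound, *cilF* is transcribed.
→ *cilF* is ON.
Citrulline is present, so HaxL is inactive.
Required activator HaxL is absent, so *zorS* is not transcribed.
So ZorS is not produced.
Ornithine is absent, so NerD is active.
ppGpp is present, so BexW is active.
No repressor is bound and NerD and BexW are active, so *jalQ* is transcribed.
So JalQ is produced and active.
Required activator ZorS is absent, so *sibF* is not transcribed.
→ *sibF* is OFF.
Quinate is present, so FubK is inactive.
Norleucine is absent, so DovQ is inactive.
With no repressor bound, *vorJ* is transcribed.
→ *vorJ* is ON.
c-di-GMP is present, so TorG is inactive.
Required activator TorG is absent, so *purK* is not transcribed.
So PurK is not produced.
With no repressor bound, *oxaR* is transcribed.
→ *oxaR* is ON.
3 of the 5 genes are transcribed.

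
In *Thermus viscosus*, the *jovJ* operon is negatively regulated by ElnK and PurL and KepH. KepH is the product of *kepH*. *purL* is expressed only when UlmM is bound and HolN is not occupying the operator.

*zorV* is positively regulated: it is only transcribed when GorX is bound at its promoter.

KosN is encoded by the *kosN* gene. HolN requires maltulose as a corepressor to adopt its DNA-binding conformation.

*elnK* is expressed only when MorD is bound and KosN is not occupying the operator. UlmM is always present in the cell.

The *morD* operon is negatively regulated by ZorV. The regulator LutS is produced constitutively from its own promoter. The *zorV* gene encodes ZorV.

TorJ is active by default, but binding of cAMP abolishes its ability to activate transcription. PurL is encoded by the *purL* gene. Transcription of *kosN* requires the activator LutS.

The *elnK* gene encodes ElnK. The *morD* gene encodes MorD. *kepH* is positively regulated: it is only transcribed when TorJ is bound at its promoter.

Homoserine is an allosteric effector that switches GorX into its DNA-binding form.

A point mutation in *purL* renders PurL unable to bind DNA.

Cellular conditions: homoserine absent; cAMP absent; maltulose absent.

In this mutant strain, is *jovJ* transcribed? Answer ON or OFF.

OFF

LutS is produced constitutively and is active.
No repressor is bound and LutS is active, so *kosN* is transcribed.
So KosN is produced and active.
Homoserine is absent, so GorX is inactive.
Required activator GorX is absent, so *zorV* is not transcribed.
So ZorV is not produced.
With no repressor bound, *morD* is transcribed.
So MorD is produced and active.
With repressor KosN bound, *elnK* is not transcribed.
So ElnK is not produced.
PurL is non-functional in this strain, so it has no effect.
cAMP is absent, so TorJ is active.
No repressor is bound and TorJ is active, so *kepH* is transcribed.
So KepH is produced and active.
With repressor KepH bound, *jovJ* is not transcribed.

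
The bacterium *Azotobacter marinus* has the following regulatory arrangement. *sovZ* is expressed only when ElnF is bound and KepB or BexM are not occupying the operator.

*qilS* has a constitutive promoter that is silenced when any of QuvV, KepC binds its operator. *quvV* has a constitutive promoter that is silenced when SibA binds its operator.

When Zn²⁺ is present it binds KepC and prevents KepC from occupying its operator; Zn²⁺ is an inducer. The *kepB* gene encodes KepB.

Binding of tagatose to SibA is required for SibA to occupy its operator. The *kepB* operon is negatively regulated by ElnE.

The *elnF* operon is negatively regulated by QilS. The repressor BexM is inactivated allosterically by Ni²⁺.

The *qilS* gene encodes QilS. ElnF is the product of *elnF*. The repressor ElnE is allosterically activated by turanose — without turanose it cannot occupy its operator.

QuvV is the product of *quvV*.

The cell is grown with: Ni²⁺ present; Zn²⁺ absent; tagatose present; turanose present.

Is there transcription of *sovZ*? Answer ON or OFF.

Tagatose is present, so SibA is active.
With repressor SibA bound, *quvV* is not transcribed.
So QuvV is not produced.
Zn²⁺ is absent, so KepC is active.
With repressor KepC bound, *qilS* is not transcribed.
So QilS is not produced.
With no repressor bound, *elnF* is transcribed.
So ElnF is produced and active.
Turanose is present, so ElnE is active.
With repressor ElnE bound, *kepB* is not transcribed.
So KepB is not produced.
Ni²⁺ is present, so BexM is inactive.
No repressor is bound and ElnF is active, so *sovZ* is transcribed.

ON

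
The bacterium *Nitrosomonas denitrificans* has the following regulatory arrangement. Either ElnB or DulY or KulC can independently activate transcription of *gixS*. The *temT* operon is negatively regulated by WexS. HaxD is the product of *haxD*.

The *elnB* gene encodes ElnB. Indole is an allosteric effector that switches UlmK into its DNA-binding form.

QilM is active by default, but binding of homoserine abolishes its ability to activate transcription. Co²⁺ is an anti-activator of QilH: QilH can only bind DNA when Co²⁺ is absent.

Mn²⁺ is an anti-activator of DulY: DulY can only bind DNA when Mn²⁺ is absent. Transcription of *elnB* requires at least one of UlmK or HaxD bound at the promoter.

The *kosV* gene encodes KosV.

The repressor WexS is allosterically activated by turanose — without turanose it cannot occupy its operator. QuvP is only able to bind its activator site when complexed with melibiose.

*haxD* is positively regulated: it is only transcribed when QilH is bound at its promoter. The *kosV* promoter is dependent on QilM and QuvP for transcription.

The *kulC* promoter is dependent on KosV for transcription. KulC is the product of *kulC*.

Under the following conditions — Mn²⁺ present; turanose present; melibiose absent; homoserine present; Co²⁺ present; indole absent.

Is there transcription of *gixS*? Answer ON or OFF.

OFF

Indole is absent, so UlmK is inactive.
Co²⁺ is present, so QilH is inactive.
Required activator QilH is absent, so *haxD* is not transcribed.
So HaxD is not produced.
No activator is available at the *elnB* promoter, so *elnB* is not transcribed.
So ElnB is not produced.
Mn²⁺ is present, so DulY is inactive.
Homoserine is present, so QilM is inactive.
Melibiose is absent, so QuvP is inactive.
Required activator QilM is absent, so *kosV* is not transcribed.
So KosV is not produced.
Required activator KosV is absent, so *kulC* is not transcribed.
So KulC is not produced.
No activator is available at the *gixS* promoter, so *gixS* is not transcribed.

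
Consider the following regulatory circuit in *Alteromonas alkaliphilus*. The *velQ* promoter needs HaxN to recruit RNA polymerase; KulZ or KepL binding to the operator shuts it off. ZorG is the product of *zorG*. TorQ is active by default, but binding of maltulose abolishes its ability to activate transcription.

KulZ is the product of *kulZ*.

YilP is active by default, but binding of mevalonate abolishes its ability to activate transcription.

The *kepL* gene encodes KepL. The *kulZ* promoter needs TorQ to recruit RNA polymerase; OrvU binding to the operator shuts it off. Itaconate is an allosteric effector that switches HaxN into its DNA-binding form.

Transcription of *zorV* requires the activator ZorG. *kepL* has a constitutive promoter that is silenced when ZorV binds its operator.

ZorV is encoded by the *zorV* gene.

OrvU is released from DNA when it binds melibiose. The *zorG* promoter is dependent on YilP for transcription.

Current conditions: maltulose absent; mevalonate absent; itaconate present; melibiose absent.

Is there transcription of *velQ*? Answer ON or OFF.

ON

Melibiose is absent, so OrvU is active.
Maltulose is absent, so TorQ is active.
With repressor OrvU bound, *kulZ* is not transcribed.
So KulZ is not produced.
Mevalonate is absent, so YilP is active.
No repressor is bound and YilP is active, so *zorG* is transcribed.
So ZorG is produced and active.
No repressor is bound and ZorG is active, so *zorV* is transcribed.
So ZorV is produced and active.
With repressor ZorV bound, *kepL* is not transcribed.
So KepL is not produced.
Itaconate is present, so HaxN is active.
No repressor is bound and HaxN is active, so *velQ* is transcribed.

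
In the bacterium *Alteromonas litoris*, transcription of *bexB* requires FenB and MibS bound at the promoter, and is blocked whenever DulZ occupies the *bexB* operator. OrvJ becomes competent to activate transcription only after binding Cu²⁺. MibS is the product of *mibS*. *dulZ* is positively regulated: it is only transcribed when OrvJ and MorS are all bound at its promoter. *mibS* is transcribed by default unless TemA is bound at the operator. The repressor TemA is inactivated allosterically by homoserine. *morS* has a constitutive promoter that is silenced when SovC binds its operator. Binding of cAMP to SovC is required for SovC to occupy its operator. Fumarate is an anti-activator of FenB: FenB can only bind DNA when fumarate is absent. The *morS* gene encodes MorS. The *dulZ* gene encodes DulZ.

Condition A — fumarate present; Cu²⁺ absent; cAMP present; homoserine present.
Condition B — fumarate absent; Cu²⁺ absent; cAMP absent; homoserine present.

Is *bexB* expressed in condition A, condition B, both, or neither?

B only

Condition A:
Fumarate is present, so FenB is inactive.
Cu²⁺ is absent, so OrvJ is inactive.
cAMP is present, so SovC is active.
With repressor SovC bound, *morS* is not transcribed.
So MorS is not produced.
Required activator OrvJ is absent, so *dulZ* is not transcribed.
So DulZ is not produced.
Homoserine is present, so TemA is inactive.
With no repressor bound, *mibS* is transcribed.
So MibS is produced and active.
Required activator FenB is absent, so *bexB* is not transcribed.
→ *bexB* is OFF in A.
Condition B:
Fumarate is absent, so FenB is active.
Cu²⁺ is absent, so OrvJ is inactive.
cAMP is absent, so SovC is inactive.
With no repressor bound, *morS* is transcribed.
So MorS is produced and active.
Required activator OrvJ is absent, so *dulZ* is not transcribed.
So DulZ is not produced.
Homoserine is present, so TemA is inactive.
With no repressor bound, *mibS* is transcribed.
So MibS is produced and active.
No repressor is bound and FenB and MibS are active, so *bexB* is transcribed.
→ *bexB* is ON in B.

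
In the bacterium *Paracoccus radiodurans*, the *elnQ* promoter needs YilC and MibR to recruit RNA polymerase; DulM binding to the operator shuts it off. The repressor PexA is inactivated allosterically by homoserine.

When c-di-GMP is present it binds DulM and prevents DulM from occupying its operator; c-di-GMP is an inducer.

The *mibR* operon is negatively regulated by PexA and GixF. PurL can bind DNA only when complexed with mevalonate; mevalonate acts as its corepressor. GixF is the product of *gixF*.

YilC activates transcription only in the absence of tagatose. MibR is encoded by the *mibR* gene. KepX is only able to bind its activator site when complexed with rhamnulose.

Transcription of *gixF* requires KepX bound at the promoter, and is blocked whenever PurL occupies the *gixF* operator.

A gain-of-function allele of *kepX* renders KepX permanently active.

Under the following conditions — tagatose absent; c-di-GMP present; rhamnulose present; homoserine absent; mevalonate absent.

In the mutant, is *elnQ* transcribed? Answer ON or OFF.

OFF

Tagatose is absent, so YilC is active.
Homoserine is absent, so PexA is active.
KepX is constitutively active in this strain.
Mevalonate is absent, so PurL is inactive.
No repressor is bound and KepX is active, so *gixF* is transcribed.
So GixF is produced and active.
With repressor PexA bound, *mibR* is not transcribed.
So MibR is not produced.
c-di-GMP is present, so DulM is inactive.
Required activator MibR is absent, so *elnQ* is not transcribed.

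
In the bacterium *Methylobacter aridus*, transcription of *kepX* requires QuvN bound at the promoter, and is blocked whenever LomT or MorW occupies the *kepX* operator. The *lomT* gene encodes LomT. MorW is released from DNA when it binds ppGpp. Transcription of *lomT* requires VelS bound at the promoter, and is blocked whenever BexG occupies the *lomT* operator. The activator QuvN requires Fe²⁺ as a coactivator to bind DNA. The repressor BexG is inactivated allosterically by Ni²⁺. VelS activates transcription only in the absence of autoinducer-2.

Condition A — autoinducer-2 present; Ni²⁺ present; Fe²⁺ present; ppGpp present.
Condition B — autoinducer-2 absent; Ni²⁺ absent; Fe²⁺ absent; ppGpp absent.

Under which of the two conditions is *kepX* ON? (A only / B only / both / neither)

A only

Condition A:
Autoinducer-2 is present, so VelS is inactive.
Ni²⁺ is present, so BexG is inactive.
Required activator VelS is absent, so *lomT* is not transcribed.
So LomT is not produced.
Fe²⁺ is present, so QuvN is active.
ppGpp is present, so MorW is inactive.
No repressor is bound and QuvN is active, so *kepX* is transcribed.
→ *kepX* is ON in A.
Condition B:
Autoinducer-2 is absent, so VelS is active.
Ni²⁺ is absent, so BexG is active.
With repressor BexG bound, *lomT* is not transcribed.
So LomT is not produced.
Fe²⁺ is absent, so QuvN is inactive.
ppGpp is absent, so MorW is active.
With repressor MorW bound, *kepX* is not transcribed.
→ *kepX* is OFF in B.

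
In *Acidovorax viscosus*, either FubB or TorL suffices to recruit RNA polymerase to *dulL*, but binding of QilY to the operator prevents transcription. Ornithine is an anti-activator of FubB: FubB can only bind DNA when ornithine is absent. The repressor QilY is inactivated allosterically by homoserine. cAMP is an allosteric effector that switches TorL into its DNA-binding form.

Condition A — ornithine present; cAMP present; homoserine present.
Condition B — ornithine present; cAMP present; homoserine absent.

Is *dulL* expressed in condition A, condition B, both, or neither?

Condition A:
Ornithine is present, so FubB is inactive.
cAMP is present, so TorL is active.
Homoserine is present, so QilY is inactive.
Activator TorL is present, so *dulL* is transcribed.
→ *dulL* is ON in A.
Condition B:
Ornithine is present, so FubB is inactive.
cAMP is present, so TorL is active.
Homoserine is absent, so QilY is active.
With repressor QilY bound, *dulL* is not transcribed.
→ *dulL* is OFF in B.

A only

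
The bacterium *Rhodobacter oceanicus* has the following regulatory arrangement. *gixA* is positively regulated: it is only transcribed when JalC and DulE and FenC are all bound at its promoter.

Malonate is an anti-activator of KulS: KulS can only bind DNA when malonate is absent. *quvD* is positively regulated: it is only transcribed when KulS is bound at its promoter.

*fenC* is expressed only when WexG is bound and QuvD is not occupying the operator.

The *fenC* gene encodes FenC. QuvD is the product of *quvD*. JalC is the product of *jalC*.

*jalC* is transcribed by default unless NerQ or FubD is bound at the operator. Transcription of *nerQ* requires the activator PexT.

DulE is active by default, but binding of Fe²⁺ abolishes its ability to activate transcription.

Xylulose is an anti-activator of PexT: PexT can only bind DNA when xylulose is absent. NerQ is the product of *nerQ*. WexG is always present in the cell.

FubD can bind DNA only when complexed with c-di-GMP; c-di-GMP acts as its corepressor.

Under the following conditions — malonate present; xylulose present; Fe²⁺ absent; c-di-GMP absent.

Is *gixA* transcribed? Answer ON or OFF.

ON

Xylulose is present, so PexT is inactive.
Required activator PexT is absent, so *nerQ* is not transcribed.
So NerQ is not produced.
c-di-GMP is absent, so FubD is inactive.
With no repressor bound, *jalC* is transcribed.
So JalC is produced and active.
Fe²⁺ is absent, so DulE is active.
Malonate is present, so KulS is inactive.
Required activator KulS is absent, so *quvD* is not transcribed.
So QuvD is not produced.
WexG is produced constitutively and is active.
No repressor is bound and WexG is active, so *fenC* is transcribed.
So FenC is produced and active.
No repressor is bound and JalC and DulE and FenC are active, so *gixA* is transcribed.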